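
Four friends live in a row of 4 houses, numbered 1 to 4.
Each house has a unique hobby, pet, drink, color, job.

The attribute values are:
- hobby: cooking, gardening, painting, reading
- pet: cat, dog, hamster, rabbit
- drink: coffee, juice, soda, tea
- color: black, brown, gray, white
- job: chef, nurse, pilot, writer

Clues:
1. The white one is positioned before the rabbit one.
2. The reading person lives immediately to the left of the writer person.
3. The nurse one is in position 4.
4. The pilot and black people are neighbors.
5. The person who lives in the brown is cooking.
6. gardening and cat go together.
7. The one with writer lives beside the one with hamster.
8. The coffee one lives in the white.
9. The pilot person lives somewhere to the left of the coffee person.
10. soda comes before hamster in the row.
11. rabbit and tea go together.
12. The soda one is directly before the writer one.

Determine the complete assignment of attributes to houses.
Solution:

House | Hobby | Pet | Drink | Color | Job
-----------------------------------------
  1   | reading | dog | soda | gray | pilot
  2   | gardening | cat | juice | black | writer
  3   | painting | hamster | coffee | white | chef
  4   | cooking | rabbit | tea | brown | nurse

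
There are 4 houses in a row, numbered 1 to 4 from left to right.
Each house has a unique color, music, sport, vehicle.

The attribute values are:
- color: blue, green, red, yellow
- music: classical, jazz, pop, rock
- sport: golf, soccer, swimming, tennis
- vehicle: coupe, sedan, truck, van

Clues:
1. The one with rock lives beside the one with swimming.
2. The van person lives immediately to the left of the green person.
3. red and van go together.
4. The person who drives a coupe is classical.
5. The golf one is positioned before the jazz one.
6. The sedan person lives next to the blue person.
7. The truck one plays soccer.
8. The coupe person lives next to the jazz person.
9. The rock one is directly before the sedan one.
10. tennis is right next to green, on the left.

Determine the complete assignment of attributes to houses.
Solution:

House | Color | Music | Sport | Vehicle
---------------------------------------
  1   | red | rock | tennis | van
  2   | green | pop | swimming | sedan
  3   | blue | classical | golf | coupe
  4   | yellow | jazz | soccer | truck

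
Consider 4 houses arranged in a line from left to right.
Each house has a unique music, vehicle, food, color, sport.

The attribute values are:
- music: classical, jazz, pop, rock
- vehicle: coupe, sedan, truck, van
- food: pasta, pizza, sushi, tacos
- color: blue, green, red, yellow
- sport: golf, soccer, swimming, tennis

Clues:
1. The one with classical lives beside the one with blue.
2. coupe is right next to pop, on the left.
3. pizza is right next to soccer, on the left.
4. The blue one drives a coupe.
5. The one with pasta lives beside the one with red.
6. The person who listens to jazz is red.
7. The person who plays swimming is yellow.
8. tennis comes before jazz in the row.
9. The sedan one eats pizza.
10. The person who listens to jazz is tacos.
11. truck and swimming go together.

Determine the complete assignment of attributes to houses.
Solution:

House | Music | Vehicle | Food | Color | Sport
----------------------------------------------
  1   | classical | sedan | pizza | green | tennis
  2   | rock | coupe | sushi | blue | soccer
  3   | pop | truck | pasta | yellow | swimming
  4   | jazz | van | tacos | red | golf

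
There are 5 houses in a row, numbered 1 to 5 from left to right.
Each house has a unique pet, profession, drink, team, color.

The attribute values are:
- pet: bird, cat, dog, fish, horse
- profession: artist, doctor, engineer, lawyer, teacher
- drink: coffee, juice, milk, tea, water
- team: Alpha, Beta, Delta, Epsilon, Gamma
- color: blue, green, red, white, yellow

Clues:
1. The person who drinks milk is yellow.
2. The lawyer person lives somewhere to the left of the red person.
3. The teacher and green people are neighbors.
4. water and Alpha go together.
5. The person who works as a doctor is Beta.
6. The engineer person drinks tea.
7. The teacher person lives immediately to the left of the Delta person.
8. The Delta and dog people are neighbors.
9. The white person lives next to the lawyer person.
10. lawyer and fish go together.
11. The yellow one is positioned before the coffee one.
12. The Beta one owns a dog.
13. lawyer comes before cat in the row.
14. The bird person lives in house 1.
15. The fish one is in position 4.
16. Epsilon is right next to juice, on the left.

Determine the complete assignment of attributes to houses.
Solution:

House | Pet | Profession | Drink | Team | Color
-----------------------------------------------
  1   | bird | teacher | milk | Epsilon | yellow
  2   | horse | artist | juice | Delta | green
  3   | dog | doctor | coffee | Beta | white
  4   | fish | lawyer | water | Alpha | blue
  5   | cat | engineer | tea | Gamma | red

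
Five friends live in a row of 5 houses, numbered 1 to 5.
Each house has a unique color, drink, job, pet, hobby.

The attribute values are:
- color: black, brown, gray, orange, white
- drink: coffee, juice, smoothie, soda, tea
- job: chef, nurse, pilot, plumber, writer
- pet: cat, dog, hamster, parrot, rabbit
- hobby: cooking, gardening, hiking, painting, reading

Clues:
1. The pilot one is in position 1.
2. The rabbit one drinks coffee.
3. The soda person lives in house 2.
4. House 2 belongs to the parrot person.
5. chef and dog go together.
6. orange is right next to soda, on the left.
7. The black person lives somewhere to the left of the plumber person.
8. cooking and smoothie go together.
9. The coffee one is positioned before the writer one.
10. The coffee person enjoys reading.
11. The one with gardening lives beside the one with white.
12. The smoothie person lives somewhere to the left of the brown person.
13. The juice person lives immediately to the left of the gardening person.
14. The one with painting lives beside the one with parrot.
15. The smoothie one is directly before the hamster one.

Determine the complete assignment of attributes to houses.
Solution:

House | Color | Drink | Job | Pet | Hobby
-----------------------------------------
  1   | orange | juice | pilot | cat | painting
  2   | black | soda | nurse | parrot | gardening
  3   | white | coffee | plumber | rabbit | reading
  4   | gray | smoothie | chef | dog | cooking
  5   | brown | tea | writer | hamster | hiking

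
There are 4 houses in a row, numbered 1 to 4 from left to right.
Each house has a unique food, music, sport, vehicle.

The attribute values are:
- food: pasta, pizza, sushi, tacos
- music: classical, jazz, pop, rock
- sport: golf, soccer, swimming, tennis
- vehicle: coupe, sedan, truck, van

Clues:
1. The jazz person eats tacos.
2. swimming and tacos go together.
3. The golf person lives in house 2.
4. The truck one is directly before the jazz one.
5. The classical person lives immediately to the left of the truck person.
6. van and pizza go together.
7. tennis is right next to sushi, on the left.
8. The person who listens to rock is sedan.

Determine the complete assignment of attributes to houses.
Solution:

House | Food | Music | Sport | Vehicle
--------------------------------------
  1   | pizza | classical | tennis | van
  2   | sushi | pop | golf | truck
  3   | tacos | jazz | swimming | coupe
  4   | pasta | rock | soccer | sedan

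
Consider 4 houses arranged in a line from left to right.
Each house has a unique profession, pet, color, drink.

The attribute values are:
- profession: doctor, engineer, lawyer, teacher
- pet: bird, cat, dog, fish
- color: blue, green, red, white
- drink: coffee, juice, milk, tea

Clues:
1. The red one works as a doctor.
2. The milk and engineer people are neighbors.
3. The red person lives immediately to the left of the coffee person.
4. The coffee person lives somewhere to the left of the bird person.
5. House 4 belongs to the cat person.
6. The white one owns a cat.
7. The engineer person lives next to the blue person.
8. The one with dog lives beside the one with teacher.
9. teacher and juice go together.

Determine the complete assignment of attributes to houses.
Solution:

House | Profession | Pet | Color | Drink
----------------------------------------
  1   | doctor | fish | red | milk
  2   | engineer | dog | green | coffee
  3   | teacher | bird | blue | juice
  4   | lawyer | cat | white | tea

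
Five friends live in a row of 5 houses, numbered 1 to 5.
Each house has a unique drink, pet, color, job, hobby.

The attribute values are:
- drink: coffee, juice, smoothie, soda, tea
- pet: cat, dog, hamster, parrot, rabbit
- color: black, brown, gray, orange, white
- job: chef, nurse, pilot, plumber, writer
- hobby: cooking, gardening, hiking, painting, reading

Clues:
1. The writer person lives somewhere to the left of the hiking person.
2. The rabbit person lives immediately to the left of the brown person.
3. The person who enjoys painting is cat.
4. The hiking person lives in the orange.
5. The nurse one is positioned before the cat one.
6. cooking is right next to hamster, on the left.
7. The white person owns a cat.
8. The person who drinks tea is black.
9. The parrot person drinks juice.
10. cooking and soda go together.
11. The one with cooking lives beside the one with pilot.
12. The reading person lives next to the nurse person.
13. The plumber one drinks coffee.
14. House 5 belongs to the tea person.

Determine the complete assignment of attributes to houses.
Solution:

House | Drink | Pet | Color | Job | Hobby
-----------------------------------------
  1   | soda | rabbit | gray | writer | cooking
  2   | smoothie | hamster | brown | pilot | reading
  3   | juice | parrot | orange | nurse | hiking
  4   | coffee | cat | white | plumber | painting
  5   | tea | dog | black | chef | gardening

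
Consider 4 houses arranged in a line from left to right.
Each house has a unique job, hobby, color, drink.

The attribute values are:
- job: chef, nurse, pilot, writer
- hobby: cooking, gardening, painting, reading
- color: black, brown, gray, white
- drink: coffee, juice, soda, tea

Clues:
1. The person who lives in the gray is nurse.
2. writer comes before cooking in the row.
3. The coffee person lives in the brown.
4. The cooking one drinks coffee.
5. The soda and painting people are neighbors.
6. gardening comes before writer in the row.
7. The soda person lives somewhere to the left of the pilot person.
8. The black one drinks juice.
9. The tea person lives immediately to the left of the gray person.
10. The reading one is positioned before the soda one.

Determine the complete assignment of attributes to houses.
Solution:

House | Job | Hobby | Color | Drink
-----------------------------------
  1   | chef | reading | white | tea
  2   | nurse | gardening | gray | soda
  3   | writer | painting | black | juice
  4   | pilot | cooking | brown | coffee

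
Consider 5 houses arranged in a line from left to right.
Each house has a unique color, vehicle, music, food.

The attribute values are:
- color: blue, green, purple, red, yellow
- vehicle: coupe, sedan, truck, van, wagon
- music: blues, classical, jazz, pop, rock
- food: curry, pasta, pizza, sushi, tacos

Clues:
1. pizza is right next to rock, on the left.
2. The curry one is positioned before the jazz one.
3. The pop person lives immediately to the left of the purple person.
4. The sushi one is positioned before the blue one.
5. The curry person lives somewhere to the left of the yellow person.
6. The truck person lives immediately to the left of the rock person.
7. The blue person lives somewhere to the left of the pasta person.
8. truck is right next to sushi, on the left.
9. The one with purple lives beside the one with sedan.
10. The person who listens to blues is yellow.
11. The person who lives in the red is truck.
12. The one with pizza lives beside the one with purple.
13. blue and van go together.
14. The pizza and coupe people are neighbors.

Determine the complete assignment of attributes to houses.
Solution:

House | Color | Vehicle | Music | Food
--------------------------------------
  1   | red | truck | pop | pizza
  2   | purple | coupe | rock | sushi
  3   | green | sedan | classical | curry
  4   | blue | van | jazz | tacos
  5   | yellow | wagon | blues | pasta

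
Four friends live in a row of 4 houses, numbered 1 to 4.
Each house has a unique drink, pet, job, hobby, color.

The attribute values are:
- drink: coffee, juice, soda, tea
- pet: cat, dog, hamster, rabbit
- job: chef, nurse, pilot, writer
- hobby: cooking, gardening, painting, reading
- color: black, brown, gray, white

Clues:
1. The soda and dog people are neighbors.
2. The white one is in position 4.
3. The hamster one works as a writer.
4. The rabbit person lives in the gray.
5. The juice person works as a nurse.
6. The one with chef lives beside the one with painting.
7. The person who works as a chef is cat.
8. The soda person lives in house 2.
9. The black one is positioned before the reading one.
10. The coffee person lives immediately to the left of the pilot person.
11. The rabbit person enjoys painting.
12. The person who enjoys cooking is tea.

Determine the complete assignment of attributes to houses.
Solution:

House | Drink | Pet | Job | Hobby | Color
-----------------------------------------
  1   | coffee | cat | chef | gardening | black
  2   | soda | rabbit | pilot | painting | gray
  3   | juice | dog | nurse | reading | brown
  4   | tea | hamster | writer | cooking | white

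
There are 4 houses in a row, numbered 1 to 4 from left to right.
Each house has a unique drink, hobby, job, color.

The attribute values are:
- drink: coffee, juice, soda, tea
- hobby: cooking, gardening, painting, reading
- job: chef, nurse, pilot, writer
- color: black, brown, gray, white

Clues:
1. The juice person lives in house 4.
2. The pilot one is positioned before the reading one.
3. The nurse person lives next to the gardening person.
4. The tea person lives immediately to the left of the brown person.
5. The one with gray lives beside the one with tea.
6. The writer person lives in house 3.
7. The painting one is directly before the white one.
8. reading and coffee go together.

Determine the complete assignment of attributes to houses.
Solution:

House | Drink | Hobby | Job | Color
-----------------------------------
  1   | soda | painting | nurse | gray
  2   | tea | gardening | pilot | white
  3   | coffee | reading | writer | brown
  4   | juice | cooking | chef | black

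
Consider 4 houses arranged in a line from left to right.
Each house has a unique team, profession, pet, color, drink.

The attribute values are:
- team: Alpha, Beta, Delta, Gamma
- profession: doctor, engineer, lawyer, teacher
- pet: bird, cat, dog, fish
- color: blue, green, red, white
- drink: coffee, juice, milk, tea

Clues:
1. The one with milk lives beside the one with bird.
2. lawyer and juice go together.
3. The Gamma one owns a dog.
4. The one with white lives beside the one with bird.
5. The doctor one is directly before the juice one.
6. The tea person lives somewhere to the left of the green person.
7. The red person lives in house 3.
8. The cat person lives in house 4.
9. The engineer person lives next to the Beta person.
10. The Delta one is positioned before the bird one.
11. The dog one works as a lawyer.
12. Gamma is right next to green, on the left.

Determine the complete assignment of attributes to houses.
Solution:

House | Team | Profession | Pet | Color | Drink
-----------------------------------------------
  1   | Delta | engineer | fish | white | milk
  2   | Beta | doctor | bird | blue | tea
  3   | Gamma | lawyer | dog | red | juice
  4   | Alpha | teacher | cat | green | coffee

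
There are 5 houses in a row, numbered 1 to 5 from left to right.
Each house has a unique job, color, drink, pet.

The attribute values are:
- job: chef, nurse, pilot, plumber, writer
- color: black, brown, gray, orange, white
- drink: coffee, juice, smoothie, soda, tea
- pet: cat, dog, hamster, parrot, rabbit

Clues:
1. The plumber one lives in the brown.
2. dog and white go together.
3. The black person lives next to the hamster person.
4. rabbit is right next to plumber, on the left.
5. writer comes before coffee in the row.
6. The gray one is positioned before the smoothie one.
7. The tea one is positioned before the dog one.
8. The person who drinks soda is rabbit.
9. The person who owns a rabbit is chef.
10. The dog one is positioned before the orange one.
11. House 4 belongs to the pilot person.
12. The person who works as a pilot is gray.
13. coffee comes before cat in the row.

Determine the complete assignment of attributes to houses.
Solution:

House | Job | Color | Drink | Pet
---------------------------------
  1   | chef | black | soda | rabbit
  2   | plumber | brown | tea | hamster
  3   | writer | white | juice | dog
  4   | pilot | gray | coffee | parrot
  5   | nurse | orange | smoothie | cat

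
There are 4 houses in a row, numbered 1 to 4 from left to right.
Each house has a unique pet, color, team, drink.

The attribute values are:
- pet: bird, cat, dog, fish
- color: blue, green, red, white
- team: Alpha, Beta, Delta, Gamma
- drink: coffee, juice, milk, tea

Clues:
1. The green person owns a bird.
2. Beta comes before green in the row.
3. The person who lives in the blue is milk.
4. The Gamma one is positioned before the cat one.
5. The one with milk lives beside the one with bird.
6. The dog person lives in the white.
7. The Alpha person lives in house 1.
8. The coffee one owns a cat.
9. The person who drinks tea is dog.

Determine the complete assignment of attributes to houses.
Solution:

House | Pet | Color | Team | Drink
----------------------------------
  1   | dog | white | Alpha | tea
  2   | fish | blue | Beta | milk
  3   | bird | green | Gamma | juice
  4   | cat | red | Delta | coffee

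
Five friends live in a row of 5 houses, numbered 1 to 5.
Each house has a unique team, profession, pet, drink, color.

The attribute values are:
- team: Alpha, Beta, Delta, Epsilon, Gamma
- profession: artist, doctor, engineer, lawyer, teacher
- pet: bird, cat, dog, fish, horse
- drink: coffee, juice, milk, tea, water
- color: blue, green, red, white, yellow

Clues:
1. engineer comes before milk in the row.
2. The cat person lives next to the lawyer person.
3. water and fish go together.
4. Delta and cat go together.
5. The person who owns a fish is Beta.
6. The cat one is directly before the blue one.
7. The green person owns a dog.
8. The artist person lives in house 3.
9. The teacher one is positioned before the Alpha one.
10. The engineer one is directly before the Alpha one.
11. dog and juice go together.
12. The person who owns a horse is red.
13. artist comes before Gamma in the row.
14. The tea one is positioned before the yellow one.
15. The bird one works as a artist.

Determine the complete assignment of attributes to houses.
Solution:

House | Team | Profession | Pet | Drink | Color
-----------------------------------------------
  1   | Delta | teacher | cat | tea | white
  2   | Beta | lawyer | fish | water | blue
  3   | Epsilon | artist | bird | coffee | yellow
  4   | Gamma | engineer | dog | juice | green
  5   | Alpha | doctor | horse | milk | red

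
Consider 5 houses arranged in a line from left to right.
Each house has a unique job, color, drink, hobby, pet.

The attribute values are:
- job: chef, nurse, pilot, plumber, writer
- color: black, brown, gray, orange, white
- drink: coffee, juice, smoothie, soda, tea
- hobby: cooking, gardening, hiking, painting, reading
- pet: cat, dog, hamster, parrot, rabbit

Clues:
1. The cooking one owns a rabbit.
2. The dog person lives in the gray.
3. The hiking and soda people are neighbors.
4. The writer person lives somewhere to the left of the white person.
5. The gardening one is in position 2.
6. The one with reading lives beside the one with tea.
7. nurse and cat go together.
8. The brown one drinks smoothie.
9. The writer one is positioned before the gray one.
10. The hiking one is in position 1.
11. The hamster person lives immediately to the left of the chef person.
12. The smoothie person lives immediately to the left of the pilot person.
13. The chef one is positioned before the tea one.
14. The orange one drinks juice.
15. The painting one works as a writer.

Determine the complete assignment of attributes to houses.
Solution:

House | Job | Color | Drink | Hobby | Pet
-----------------------------------------
  1   | nurse | brown | smoothie | hiking | cat
  2   | pilot | black | soda | gardening | parrot
  3   | writer | orange | juice | painting | hamster
  4   | chef | gray | coffee | reading | dog
  5   | plumber | white | tea | cooking | rabbit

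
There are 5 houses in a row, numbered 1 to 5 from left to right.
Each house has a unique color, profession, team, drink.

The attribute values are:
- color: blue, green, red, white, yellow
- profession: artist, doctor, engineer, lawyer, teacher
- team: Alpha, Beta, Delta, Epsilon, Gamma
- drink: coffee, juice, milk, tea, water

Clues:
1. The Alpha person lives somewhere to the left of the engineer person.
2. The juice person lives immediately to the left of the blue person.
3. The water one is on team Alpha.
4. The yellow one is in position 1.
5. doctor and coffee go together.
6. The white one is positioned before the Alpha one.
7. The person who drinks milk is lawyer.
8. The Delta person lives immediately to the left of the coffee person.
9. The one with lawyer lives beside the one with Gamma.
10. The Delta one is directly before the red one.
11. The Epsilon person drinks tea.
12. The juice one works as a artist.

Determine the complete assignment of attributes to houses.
Solution:

House | Color | Profession | Team | Drink
-----------------------------------------
  1   | yellow | lawyer | Delta | milk
  2   | red | doctor | Gamma | coffee
  3   | white | artist | Beta | juice
  4   | blue | teacher | Alpha | water
  5   | green | engineer | Epsilon | tea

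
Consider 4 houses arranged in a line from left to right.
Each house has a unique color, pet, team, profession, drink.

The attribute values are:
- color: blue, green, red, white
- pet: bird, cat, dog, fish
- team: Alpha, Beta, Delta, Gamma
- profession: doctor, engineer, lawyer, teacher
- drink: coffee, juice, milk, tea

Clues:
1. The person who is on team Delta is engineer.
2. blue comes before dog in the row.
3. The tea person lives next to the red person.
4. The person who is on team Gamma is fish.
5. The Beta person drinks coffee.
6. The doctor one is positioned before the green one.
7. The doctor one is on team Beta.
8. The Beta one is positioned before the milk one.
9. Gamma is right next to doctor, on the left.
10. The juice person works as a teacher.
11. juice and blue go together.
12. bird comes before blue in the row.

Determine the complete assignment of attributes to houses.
Solution:

House | Color | Pet | Team | Profession | Drink
-----------------------------------------------
  1   | white | fish | Gamma | lawyer | tea
  2   | red | bird | Beta | doctor | coffee
  3   | blue | cat | Alpha | teacher | juice
  4   | green | dog | Delta | engineer | milk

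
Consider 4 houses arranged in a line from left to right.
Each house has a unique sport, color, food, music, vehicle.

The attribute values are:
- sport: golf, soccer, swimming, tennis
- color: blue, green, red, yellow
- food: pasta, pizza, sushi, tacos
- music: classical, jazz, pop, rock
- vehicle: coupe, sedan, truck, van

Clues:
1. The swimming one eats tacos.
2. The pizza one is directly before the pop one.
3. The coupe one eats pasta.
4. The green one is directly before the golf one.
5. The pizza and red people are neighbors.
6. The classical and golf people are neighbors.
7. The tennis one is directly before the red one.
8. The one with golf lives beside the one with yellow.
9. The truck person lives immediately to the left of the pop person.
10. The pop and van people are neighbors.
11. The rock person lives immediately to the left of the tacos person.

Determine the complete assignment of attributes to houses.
Solution:

House | Sport | Color | Food | Music | Vehicle
----------------------------------------------
  1   | tennis | green | pizza | classical | truck
  2   | golf | red | pasta | pop | coupe
  3   | soccer | yellow | sushi | rock | van
  4   | swimming | blue | tacos | jazz | sedan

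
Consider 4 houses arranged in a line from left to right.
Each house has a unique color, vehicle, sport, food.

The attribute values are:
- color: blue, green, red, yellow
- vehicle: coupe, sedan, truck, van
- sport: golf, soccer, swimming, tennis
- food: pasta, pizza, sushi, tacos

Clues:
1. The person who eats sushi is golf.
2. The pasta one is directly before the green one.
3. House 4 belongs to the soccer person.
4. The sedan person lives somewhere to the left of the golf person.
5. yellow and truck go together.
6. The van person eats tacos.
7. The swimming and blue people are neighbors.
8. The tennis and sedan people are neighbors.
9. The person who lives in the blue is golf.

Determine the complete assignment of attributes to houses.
Solution:

House | Color | Vehicle | Sport | Food
--------------------------------------
  1   | yellow | truck | tennis | pasta
  2   | green | sedan | swimming | pizza
  3   | blue | coupe | golf | sushi
  4   | red | van | soccer | tacos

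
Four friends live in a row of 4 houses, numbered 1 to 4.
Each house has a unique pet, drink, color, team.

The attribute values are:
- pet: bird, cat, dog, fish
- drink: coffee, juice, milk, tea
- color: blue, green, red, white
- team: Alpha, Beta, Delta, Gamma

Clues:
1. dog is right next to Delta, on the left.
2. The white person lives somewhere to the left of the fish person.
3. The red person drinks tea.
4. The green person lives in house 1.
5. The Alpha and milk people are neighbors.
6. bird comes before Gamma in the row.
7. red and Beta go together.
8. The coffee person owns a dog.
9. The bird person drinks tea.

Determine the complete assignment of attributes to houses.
Solution:

House | Pet | Drink | Color | Team
----------------------------------
  1   | dog | coffee | green | Alpha
  2   | cat | milk | white | Delta
  3   | bird | tea | red | Beta
  4   | fish | juice | blue | Gamma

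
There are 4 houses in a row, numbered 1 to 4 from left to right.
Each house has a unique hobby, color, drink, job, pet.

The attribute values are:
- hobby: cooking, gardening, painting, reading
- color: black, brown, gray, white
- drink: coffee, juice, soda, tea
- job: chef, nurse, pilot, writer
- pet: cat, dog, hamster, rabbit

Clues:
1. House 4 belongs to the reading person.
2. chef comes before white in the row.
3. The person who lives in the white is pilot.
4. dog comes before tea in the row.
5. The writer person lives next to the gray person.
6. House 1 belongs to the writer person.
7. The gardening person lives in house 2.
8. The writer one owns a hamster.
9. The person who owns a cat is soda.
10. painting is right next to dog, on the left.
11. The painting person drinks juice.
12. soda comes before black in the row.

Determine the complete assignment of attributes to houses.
Solution:

House | Hobby | Color | Drink | Job | Pet
-----------------------------------------
  1   | painting | brown | juice | writer | hamster
  2   | gardening | gray | coffee | chef | dog
  3   | cooking | white | soda | pilot | cat
  4   | reading | black | tea | nurse | rabbit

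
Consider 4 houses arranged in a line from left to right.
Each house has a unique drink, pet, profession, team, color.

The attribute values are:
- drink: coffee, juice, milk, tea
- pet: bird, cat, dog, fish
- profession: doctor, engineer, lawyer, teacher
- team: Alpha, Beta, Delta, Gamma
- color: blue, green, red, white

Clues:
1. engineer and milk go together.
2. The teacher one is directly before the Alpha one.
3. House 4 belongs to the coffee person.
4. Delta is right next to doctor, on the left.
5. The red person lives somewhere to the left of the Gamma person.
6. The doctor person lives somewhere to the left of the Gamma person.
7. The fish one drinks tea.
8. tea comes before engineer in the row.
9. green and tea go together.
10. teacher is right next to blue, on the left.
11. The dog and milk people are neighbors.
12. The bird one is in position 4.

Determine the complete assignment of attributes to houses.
Solution:

House | Drink | Pet | Profession | Team | Color
-----------------------------------------------
  1   | tea | fish | teacher | Delta | green
  2   | juice | dog | doctor | Alpha | blue
  3   | milk | cat | engineer | Beta | red
  4   | coffee | bird | lawyer | Gamma | white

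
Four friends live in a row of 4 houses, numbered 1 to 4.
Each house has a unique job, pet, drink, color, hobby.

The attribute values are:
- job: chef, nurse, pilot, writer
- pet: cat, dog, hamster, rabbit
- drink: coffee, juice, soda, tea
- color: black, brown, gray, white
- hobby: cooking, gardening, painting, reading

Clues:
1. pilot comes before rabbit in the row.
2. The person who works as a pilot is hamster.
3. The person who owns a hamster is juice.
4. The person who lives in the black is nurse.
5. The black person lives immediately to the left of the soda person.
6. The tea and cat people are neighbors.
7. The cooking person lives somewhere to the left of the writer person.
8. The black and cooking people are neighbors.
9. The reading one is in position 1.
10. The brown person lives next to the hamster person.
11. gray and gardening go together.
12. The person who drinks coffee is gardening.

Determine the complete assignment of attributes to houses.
Solution:

House | Job | Pet | Drink | Color | Hobby
-----------------------------------------
  1   | nurse | dog | tea | black | reading
  2   | chef | cat | soda | brown | cooking
  3   | pilot | hamster | juice | white | painting
  4   | writer | rabbit | coffee | gray | gardening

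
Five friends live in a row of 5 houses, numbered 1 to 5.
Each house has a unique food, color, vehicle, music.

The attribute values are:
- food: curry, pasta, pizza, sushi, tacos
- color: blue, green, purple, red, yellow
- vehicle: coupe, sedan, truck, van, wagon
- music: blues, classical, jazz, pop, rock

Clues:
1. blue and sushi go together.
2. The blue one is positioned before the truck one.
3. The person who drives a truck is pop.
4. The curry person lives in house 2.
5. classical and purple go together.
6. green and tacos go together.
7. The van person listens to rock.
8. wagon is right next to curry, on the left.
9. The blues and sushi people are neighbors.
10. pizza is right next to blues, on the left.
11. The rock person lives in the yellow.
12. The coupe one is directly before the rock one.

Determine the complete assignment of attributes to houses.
Solution:

House | Food | Color | Vehicle | Music
--------------------------------------
  1   | pizza | purple | wagon | classical
  2   | curry | red | sedan | blues
  3   | sushi | blue | coupe | jazz
  4   | pasta | yellow | van | rock
  5   | tacos | green | truck | pop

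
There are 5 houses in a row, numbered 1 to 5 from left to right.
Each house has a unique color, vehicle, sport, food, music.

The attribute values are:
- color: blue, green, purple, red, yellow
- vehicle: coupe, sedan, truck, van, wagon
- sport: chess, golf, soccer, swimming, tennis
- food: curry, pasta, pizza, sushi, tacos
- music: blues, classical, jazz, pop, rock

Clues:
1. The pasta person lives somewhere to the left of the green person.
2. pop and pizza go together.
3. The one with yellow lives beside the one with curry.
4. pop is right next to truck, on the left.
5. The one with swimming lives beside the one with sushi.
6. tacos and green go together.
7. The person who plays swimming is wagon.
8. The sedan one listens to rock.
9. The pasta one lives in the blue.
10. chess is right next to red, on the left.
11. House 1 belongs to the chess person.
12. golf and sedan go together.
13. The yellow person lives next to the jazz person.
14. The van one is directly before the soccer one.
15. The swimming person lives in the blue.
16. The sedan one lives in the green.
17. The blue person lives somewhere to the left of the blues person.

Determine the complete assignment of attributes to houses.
Solution:

House | Color | Vehicle | Sport | Food | Music
----------------------------------------------
  1   | yellow | van | chess | pizza | pop
  2   | red | truck | soccer | curry | jazz
  3   | blue | wagon | swimming | pasta | classical
  4   | purple | coupe | tennis | sushi | blues
  5   | green | sedan | golf | tacos | rock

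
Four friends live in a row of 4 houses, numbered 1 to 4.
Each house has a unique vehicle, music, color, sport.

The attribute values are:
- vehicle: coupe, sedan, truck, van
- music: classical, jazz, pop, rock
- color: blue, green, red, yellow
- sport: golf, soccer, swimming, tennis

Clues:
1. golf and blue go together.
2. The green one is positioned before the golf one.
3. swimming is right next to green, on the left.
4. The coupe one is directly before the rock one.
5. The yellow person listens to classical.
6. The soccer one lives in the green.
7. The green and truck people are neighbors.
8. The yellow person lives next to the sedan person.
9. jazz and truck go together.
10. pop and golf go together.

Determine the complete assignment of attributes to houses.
Solution:

House | Vehicle | Music | Color | Sport
---------------------------------------
  1   | coupe | classical | yellow | swimming
  2   | sedan | rock | green | soccer
  3   | truck | jazz | red | tennis
  4   | van | pop | blue | golf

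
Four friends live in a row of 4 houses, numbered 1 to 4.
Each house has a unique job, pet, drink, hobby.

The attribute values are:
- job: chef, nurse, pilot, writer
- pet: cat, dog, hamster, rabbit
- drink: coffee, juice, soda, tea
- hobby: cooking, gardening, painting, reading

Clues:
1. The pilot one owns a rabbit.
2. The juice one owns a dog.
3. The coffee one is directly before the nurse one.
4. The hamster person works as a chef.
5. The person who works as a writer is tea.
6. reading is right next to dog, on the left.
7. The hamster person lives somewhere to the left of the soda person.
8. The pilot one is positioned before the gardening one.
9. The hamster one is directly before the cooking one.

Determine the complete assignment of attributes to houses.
Solution:

House | Job | Pet | Drink | Hobby
---------------------------------
  1   | chef | hamster | coffee | reading
  2   | nurse | dog | juice | cooking
  3   | pilot | rabbit | soda | painting
  4   | writer | cat | tea | gardening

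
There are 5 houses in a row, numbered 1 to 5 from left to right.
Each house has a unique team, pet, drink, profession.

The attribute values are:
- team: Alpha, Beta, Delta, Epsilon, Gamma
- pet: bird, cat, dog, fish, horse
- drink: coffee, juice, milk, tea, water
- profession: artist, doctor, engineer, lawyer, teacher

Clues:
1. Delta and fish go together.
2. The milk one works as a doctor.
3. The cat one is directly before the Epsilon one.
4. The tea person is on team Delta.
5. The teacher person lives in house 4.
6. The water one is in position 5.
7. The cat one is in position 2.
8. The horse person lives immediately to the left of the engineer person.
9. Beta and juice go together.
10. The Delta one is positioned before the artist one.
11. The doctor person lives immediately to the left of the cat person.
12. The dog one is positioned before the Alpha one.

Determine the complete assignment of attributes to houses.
Solution:

House | Team | Pet | Drink | Profession
---------------------------------------
  1   | Gamma | horse | milk | doctor
  2   | Beta | cat | juice | engineer
  3   | Epsilon | dog | coffee | lawyer
  4   | Delta | fish | tea | teacher
  5   | Alpha | bird | water | artist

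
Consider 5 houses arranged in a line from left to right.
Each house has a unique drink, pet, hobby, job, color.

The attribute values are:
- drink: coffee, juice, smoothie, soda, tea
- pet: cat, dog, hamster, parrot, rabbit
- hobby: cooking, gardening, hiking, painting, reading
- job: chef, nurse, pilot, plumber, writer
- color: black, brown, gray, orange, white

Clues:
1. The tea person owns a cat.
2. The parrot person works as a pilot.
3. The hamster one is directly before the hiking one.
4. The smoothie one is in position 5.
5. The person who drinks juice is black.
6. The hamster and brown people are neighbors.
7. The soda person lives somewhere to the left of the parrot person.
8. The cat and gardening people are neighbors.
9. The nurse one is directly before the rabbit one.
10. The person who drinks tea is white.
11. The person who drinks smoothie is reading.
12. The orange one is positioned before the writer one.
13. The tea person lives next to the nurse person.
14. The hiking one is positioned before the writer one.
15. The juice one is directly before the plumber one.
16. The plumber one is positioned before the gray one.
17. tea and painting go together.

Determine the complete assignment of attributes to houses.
Solution:

House | Drink | Pet | Hobby | Job | Color
-----------------------------------------
  1   | tea | cat | painting | chef | white
  2   | juice | hamster | gardening | nurse | black
  3   | soda | rabbit | hiking | plumber | brown
  4   | coffee | parrot | cooking | pilot | orange
  5   | smoothie | dog | reading | writer | gray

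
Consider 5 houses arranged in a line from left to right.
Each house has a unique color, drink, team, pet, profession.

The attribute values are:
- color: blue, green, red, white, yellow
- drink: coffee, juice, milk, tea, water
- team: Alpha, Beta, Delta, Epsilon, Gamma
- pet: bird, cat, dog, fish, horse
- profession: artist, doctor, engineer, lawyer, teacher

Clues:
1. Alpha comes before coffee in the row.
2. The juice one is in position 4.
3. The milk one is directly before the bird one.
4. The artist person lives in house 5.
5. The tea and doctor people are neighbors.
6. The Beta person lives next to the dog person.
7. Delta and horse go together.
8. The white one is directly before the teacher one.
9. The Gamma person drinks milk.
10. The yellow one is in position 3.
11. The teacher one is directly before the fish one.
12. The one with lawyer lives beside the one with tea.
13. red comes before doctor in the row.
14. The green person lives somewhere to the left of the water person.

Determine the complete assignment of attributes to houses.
Solution:

House | Color | Drink | Team | Pet | Profession
-----------------------------------------------
  1   | white | milk | Gamma | cat | lawyer
  2   | red | tea | Alpha | bird | teacher
  3   | yellow | coffee | Beta | fish | doctor
  4   | green | juice | Epsilon | dog | engineer
  5   | blue | water | Delta | horse | artist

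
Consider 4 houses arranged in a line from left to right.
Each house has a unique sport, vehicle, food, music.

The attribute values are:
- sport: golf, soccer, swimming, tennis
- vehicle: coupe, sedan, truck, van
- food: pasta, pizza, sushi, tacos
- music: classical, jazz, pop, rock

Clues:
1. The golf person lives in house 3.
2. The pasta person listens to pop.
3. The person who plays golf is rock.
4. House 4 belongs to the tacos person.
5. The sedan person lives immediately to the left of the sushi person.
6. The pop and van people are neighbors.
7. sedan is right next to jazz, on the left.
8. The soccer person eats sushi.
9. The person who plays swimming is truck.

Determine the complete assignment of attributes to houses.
Solution:

House | Sport | Vehicle | Food | Music
--------------------------------------
  1   | tennis | sedan | pasta | pop
  2   | soccer | van | sushi | jazz
  3   | golf | coupe | pizza | rock
  4   | swimming | truck | tacos | classical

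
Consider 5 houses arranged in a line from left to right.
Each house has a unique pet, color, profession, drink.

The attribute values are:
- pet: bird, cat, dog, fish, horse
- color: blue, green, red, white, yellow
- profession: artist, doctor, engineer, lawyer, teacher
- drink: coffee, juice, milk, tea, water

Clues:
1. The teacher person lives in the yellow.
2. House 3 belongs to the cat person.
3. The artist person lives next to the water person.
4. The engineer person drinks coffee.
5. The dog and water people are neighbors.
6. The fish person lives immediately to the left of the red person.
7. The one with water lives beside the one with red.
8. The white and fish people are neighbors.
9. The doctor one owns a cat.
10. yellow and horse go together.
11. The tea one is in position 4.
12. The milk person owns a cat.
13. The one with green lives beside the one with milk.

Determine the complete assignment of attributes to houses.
Solution:

House | Pet | Color | Profession | Drink
----------------------------------------
  1   | dog | white | artist | juice
  2   | fish | green | lawyer | water
  3   | cat | red | doctor | milk
  4   | horse | yellow | teacher | tea
  5   | bird | blue | engineer | coffee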